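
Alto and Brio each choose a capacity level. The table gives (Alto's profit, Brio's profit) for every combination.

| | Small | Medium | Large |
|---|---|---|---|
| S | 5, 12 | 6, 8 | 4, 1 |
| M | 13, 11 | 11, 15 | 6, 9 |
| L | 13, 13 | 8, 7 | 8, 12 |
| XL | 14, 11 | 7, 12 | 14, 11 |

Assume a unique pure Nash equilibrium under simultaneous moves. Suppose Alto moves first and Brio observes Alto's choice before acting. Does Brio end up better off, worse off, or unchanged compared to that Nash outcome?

worse off

Brio best-responds to each possible Alto move:
- S → Brio plays Small (best of 12, 8, 1); Alto gets 5.
- M → Brio plays Medium (best of 11, 15, 9); Alto gets 11.
- L → Brio plays Small (best of 13, 7, 12); Alto gets 13.
- XL → Brio plays Medium (best of 11, 12, 11); Alto gets 7.
Maximizing over 5, 11, 13, 7, Alto chooses L. Subgame-perfect outcome: (L, Small) with payoffs (13, 13).
For the simultaneous game, intersect best replies.
Alto's best replies: Small→XL; Medium→M; Large→XL.
Brio's best replies: S→Small; M→Medium; L→Small; XL→Medium.
Only (M, Medium) has each player best-responding; Nash payoffs (11, 15).
Brio earns 13 sequentially versus 15 at the Nash outcome: worse off.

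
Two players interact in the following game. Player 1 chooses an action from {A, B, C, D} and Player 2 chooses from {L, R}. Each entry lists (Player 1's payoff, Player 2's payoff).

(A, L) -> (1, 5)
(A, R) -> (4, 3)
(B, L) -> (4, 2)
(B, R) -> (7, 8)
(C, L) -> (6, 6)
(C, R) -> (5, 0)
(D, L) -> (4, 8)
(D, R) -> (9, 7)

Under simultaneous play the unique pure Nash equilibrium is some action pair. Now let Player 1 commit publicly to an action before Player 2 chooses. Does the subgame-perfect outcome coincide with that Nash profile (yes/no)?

no

Work backward from Player 2's decision.
- A → Player 2 plays L (best of 5, 3); Player 1 gets 1.
- B → Player 2 plays R (best of 2, 8); Player 1 gets 7.
- C → Player 2 plays L (best of 6, 0); Player 1 gets 6.
- D → Player 2 plays L (best of 8, 7); Player 1 gets 4.
Maximizing over 1, 7, 6, 4, Player 1 chooses B. Subgame-perfect outcome: (B, R) with payoffs (7, 8).
Under simultaneous play:
Player 1's best replies: L→C; R→D.
Player 2's best replies: A→L; B→R; C→L; D→L.
Only (C, L) has each player best-responding; Nash payoffs (6, 6).
Sequential outcome (B, R) differs from the Nash profile (C, L).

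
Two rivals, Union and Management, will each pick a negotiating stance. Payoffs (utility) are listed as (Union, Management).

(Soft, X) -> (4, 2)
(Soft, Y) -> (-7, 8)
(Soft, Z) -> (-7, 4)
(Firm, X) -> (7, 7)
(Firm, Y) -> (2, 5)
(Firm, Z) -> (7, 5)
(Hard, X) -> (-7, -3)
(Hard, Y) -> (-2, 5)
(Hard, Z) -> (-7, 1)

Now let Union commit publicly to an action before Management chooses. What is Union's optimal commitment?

Work backward from Management's decision.
- Soft: BR = Y, leader payoff -7.
- Firm: BR = X, leader payoff 7.
- Hard: BR = Y, leader payoff -2.
Union's induced payoffs are -7, 7, -2, so Union commits to Firm. Subgame-perfect outcome: (Firm, X) with payoffs (7, 7).

Firm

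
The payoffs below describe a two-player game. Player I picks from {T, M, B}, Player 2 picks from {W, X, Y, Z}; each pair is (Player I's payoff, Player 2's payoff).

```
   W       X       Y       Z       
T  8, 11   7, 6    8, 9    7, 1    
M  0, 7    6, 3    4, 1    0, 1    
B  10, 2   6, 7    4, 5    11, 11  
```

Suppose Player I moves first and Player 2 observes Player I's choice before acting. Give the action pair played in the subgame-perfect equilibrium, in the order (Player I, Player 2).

Solve by backward induction (Player I leads).
- T: Player 2 compares 11, 6, 9, 1 and picks W; Player I would get 8.
- M: Player 2 compares 7, 3, 1, 1 and picks W; Player I would get 0.
- B: Player 2 compares 2, 7, 5, 11 and picks Z; Player I would get 11.
Among 8, 0, 11, the best is 11 at B. Subgame-perfect outcome: (B, Z) with payoffs (11, 11).

(B, Z)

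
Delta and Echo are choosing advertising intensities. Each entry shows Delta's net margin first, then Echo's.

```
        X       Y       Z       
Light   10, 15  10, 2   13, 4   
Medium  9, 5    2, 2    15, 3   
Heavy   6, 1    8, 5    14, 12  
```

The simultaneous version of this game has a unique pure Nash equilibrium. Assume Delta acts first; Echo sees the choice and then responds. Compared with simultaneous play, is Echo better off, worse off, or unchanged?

Solve by backward induction (Delta leads).
- Light: Echo compares 15, 2, 4 and picks X; Delta would get 10.
- Medium: Echo compares 5, 2, 3 and picks X; Delta would get 9.
- Heavy: Echo compares 1, 5, 12 and picks Z; Delta would get 14.
Maximizing over 10, 9, 14, Delta chooses Heavy. Subgame-perfect outcome: (Heavy, Z) with payoffs (14, 12).
Now find the simultaneous Nash equilibrium.
Delta's best replies: X→Light; Y→Light; Z→Medium.
Echo's best replies: Light→X; Medium→X; Heavy→Z.
The unique mutual best reply is (Light, X), giving (10, 15).
Echo earns 12 sequentially versus 15 at the Nash outcome: worse off.

worse off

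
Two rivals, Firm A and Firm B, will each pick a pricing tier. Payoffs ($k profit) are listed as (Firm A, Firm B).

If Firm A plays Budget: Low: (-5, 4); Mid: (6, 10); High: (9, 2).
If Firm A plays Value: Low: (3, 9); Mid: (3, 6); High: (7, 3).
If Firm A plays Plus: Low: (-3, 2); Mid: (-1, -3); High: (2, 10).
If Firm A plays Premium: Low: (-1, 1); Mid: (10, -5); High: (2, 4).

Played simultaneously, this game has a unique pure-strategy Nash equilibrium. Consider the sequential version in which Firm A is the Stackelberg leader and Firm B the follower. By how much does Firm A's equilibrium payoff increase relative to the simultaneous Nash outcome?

3

Solve by backward induction (Firm A leads).
- Budget: Firm B compares 4, 10, 2 and picks Mid; Firm A would get 6.
- Value: Firm B compares 9, 6, 3 and picks Low; Firm A would get 3.
- Plus: Firm B compares 2, -3, 10 and picks High; Firm A would get 2.
- Premium: Firm B compares 1, -5, 4 and picks High; Firm A would get 2.
Among 6, 3, 2, 2, the best is 6 at Budget. Subgame-perfect outcome: (Budget, Mid) with payoffs (6, 10).
For the simultaneous game, intersect best replies.
Firm A's best replies: Low→Value; Mid→Premium; High→Budget.
Firm B's best replies: Budget→Mid; Value→Low; Plus→High; Premium→High.
Only (Value, Low) has each player best-responding; Nash payoffs (3, 9).
Firm A's commitment gain: 6 − 3 = 3.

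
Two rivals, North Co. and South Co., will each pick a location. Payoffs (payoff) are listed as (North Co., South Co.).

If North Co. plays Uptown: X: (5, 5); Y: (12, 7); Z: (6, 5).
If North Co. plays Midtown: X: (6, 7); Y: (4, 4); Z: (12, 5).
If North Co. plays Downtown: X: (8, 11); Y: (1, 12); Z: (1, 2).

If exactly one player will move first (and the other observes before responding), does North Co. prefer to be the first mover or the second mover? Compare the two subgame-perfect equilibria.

If North Co. leads: South Co.'s best replies are Uptown→Y, Midtown→X, Downtown→Y; North Co.'s induced payoffs 12, 6, 1; outcome (Uptown, Y), payoffs (12, 7).
If South Co. leads: North Co.'s best replies are X→Downtown, Y→Uptown, Z→Midtown; South Co.'s induced payoffs 11, 7, 5; outcome (Downtown, X), payoffs (8, 11).
North Co. gets 12 moving first and 8 moving second, so North Co. prefers to move first.

first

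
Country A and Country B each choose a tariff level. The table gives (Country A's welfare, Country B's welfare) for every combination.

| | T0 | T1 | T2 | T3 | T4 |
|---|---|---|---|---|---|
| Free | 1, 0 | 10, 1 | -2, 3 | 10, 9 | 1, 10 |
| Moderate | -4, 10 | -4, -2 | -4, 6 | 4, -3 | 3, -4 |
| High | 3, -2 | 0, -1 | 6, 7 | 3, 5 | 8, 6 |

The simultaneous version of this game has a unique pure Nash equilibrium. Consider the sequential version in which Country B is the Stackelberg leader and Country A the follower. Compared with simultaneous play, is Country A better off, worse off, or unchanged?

better off

Country A best-responds to each possible Country B move:
- T0 → Country A plays High (best of 1, -4, 3); Country B gets -2.
- T1 → Country A plays Free (best of 10, -4, 0); Country B gets 1.
- T2 → Country A plays High (best of -2, -4, 6); Country B gets 7.
- T3 → Country A plays Free (best of 10, 4, 3); Country B gets 9.
- T4 → Country A plays High (best of 1, 3, 8); Country B gets 6.
Among -2, 1, 7, 9, 6, the best is 9 at T3. Subgame-perfect outcome: (Free, T3) with payoffs (10, 9).
For the simultaneous game, intersect best replies.
Country A's best replies: T0→High; T1→Free; T2→High; T3→Free; T4→High.
Country B's best replies: Free→T4; Moderate→T0; High→T2.
Only (High, T2) has each player best-responding; Nash payoffs (6, 7).
Country A earns 10 sequentially versus 6 at the Nash outcome: better off.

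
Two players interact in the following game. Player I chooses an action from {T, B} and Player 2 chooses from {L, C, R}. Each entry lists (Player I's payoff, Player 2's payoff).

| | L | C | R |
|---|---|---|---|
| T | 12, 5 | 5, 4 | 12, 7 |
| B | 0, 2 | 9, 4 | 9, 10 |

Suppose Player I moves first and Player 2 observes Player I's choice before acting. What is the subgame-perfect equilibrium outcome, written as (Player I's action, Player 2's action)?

(T, R)

Backward induction with Player I moving first.
- T → Player 2 plays R (best of 5, 4, 7); Player I gets 12.
- B → Player 2 plays R (best of 2, 4, 10); Player I gets 9.
Maximizing over 12, 9, Player I chooses T. Subgame-perfect outcome: (T, R) with payoffs (12, 7).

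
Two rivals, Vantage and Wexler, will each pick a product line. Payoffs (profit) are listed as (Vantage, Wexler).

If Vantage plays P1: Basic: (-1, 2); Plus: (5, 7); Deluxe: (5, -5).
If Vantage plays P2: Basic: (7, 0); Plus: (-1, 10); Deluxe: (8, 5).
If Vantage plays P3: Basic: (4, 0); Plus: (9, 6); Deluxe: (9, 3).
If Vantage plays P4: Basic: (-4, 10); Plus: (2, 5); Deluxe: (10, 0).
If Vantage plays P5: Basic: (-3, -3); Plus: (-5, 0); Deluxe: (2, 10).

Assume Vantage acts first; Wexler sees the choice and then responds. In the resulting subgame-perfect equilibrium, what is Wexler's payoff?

Wexler best-responds to each possible Vantage move:
- P1: BR = Plus, leader payoff 5.
- P2: BR = Plus, leader payoff -1.
- P3: BR = Plus, leader payoff 9.
- P4: BR = Basic, leader payoff -4.
- P5: BR = Deluxe, leader payoff 2.
Vantage's induced payoffs are 5, -1, 9, -4, 2, so Vantage commits to P3. Subgame-perfect outcome: (P3, Plus) with payoffs (9, 6).

6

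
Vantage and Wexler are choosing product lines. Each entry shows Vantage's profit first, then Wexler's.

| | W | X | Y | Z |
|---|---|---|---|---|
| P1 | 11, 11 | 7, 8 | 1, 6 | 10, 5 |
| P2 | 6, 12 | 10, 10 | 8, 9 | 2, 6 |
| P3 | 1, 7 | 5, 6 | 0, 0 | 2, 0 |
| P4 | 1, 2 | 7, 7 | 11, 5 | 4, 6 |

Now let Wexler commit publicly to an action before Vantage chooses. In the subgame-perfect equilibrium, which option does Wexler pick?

W

Solve by backward induction (Wexler leads).
- W: BR = P1, leader payoff 11.
- X: BR = P2, leader payoff 10.
- Y: BR = P4, leader payoff 5.
- Z: BR = P1, leader payoff 5.
Wexler's induced payoffs are 11, 10, 5, 5, so Wexler commits to W. Subgame-perfect outcome: (P1, W) with payoffs (11, 11).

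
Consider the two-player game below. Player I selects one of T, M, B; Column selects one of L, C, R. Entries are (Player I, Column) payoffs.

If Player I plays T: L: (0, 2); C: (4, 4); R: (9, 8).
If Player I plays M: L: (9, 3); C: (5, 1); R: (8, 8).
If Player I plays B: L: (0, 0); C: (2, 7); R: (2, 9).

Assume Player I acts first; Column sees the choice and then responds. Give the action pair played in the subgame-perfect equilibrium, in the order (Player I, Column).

(T, R)

Solve by backward induction (Player I leads).
- T → Column plays R (best of 2, 4, 8); Player I gets 9.
- M → Column plays R (best of 3, 1, 8); Player I gets 8.
- B → Column plays R (best of 0, 7, 9); Player I gets 2.
Player I's induced payoffs are 9, 8, 2, so Player I commits to T. Subgame-perfect outcome: (T, R) with payoffs (9, 8).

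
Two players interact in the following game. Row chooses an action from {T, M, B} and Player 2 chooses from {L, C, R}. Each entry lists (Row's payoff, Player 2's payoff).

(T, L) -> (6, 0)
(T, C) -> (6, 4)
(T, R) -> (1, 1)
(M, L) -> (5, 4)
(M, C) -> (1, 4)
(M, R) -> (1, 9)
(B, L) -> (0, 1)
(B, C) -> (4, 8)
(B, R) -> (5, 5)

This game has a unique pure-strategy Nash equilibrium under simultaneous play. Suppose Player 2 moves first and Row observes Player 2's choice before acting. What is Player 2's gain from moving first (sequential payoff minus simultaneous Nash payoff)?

Row best-responds to each possible Player 2 move:
- L → Row plays T (best of 6, 5, 0); Player 2 gets 0.
- C → Row plays T (best of 6, 1, 4); Player 2 gets 4.
- R → Row plays B (best of 1, 1, 5); Player 2 gets 5.
Player 2's induced payoffs are 0, 4, 5, so Player 2 commits to R. Subgame-perfect outcome: (B, R) with payoffs (5, 5).
For the simultaneous game, intersect best replies.
Row's best replies: L→T; C→T; R→B.
Player 2's best replies: T→C; M→R; B→C.
The unique mutual best reply is (T, C), giving (6, 4).
Player 2's commitment gain: 5 − 4 = 1.

1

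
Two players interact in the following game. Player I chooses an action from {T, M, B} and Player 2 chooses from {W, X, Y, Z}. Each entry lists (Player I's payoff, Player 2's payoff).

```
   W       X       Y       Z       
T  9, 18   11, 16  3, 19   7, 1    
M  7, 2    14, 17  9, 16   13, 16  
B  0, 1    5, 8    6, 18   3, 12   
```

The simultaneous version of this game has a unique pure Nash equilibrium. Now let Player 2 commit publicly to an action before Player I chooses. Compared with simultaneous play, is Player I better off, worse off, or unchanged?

worse off

Work backward from Player I's decision.
- W: Player I compares 9, 7, 0 and picks T; Player 2 would get 18.
- X: Player I compares 11, 14, 5 and picks M; Player 2 would get 17.
- Y: Player I compares 3, 9, 6 and picks M; Player 2 would get 16.
- Z: Player I compares 7, 13, 3 and picks M; Player 2 would get 16.
Player 2's induced payoffs are 18, 17, 16, 16, so Player 2 commits to W. Subgame-perfect outcome: (T, W) with payoffs (9, 18).
For the simultaneous game, intersect best replies.
Player I's best replies: W→T; X→M; Y→M; Z→M.
Player 2's best replies: T→Y; M→X; B→Y.
The unique mutual best reply is (M, X), giving (14, 17).
Player I earns 9 sequentially versus 14 at the Nash outcome: worse off.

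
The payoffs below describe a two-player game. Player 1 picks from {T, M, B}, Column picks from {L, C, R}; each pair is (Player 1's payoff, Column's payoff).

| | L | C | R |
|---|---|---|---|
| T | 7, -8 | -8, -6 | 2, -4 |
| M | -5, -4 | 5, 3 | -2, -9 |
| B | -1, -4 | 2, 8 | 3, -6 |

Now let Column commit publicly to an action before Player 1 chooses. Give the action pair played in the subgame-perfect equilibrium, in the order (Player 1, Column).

Backward induction with Column moving first.
- L: BR = T, leader payoff -8.
- C: BR = M, leader payoff 3.
- R: BR = B, leader payoff -6.
Column's induced payoffs are -8, 3, -6, so Column commits to C. Subgame-perfect outcome: (M, C) with payoffs (5, 3).

(M, C)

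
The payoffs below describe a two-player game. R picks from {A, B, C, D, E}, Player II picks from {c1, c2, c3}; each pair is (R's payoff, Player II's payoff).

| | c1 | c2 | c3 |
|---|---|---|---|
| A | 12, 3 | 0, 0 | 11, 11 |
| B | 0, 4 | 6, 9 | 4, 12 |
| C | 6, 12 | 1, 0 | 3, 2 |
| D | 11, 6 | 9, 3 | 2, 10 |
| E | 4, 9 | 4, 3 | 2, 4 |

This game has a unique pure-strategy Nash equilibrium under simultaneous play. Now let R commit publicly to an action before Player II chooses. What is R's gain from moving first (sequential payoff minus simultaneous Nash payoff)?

Player II best-responds to each possible R move:
- A: Player II compares 3, 0, 11 and picks c3; R would get 11.
- B: Player II compares 4, 9, 12 and picks c3; R would get 4.
- C: Player II compares 12, 0, 2 and picks c1; R would get 6.
- D: Player II compares 6, 3, 10 and picks c3; R would get 2.
- E: Player II compares 9, 3, 4 and picks c1; R would get 4.
R's induced payoffs are 11, 4, 6, 2, 4, so R commits to A. Subgame-perfect outcome: (A, c3) with payoffs (11, 11).
For the simultaneous game, intersect best replies.
R's best replies: c1→A; c2→D; c3→A.
Player II's best replies: A→c3; B→c3; C→c1; D→c3; E→c1.
Only (A, c3) has each player best-responding; Nash payoffs (11, 11).
R's commitment gain: 11 − 11 = 0.

0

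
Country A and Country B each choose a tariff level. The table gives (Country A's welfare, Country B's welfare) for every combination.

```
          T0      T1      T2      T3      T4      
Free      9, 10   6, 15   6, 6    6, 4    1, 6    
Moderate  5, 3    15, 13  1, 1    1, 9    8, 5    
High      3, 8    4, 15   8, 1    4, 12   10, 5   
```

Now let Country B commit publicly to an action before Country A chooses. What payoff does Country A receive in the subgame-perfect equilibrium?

15

Country A best-responds to each possible Country B move:
- T0: BR = Free, leader payoff 10.
- T1: BR = Moderate, leader payoff 13.
- T2: BR = High, leader payoff 1.
- T3: BR = Free, leader payoff 4.
- T4: BR = High, leader payoff 5.
Country B's induced payoffs are 10, 13, 1, 4, 5, so Country B commits to T1. Subgame-perfect outcome: (Moderate, T1) with payoffs (15, 13).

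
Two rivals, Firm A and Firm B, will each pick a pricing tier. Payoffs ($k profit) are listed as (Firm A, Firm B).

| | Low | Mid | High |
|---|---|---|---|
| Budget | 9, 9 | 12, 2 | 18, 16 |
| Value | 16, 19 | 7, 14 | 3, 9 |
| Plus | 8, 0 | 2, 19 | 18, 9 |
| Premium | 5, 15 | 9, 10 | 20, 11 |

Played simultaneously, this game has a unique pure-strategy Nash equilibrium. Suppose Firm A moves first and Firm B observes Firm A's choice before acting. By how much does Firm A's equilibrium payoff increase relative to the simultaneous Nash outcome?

2

Firm B best-responds to each possible Firm A move:
- Budget → Firm B plays High (best of 9, 2, 16); Firm A gets 18.
- Value → Firm B plays Low (best of 19, 14, 9); Firm A gets 16.
- Plus → Firm B plays Mid (best of 0, 19, 9); Firm A gets 2.
- Premium → Firm B plays Low (best of 15, 10, 11); Firm A gets 5.
Firm A's induced payoffs are 18, 16, 2, 5, so Firm A commits to Budget. Subgame-perfect outcome: (Budget, High) with payoffs (18, 16).
Under simultaneous play:
Firm A's best replies: Low→Value; Mid→Budget; High→Premium.
Firm B's best replies: Budget→High; Value→Low; Plus→Mid; Premium→Low.
The unique mutual best reply is (Value, Low), giving (16, 19).
Firm A's commitment gain: 18 − 16 = 2.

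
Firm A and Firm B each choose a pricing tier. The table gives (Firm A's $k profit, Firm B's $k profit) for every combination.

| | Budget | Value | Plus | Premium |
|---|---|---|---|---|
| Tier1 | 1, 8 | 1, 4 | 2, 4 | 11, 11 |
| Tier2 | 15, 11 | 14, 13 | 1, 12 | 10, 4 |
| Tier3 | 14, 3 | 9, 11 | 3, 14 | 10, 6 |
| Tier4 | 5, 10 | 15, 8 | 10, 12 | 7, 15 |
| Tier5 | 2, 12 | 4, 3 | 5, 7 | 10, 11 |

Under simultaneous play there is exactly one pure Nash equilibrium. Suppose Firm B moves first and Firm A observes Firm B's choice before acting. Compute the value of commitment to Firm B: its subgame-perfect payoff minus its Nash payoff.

Solve by backward induction (Firm B leads).
- Budget: BR = Tier2, leader payoff 11.
- Value: BR = Tier4, leader payoff 8.
- Plus: BR = Tier4, leader payoff 12.
- Premium: BR = Tier1, leader payoff 11.
Among 11, 8, 12, 11, the best is 12 at Plus. Subgame-perfect outcome: (Tier4, Plus) with payoffs (10, 12).
Now find the simultaneous Nash equilibrium.
Firm A's best replies: Budget→Tier2; Value→Tier4; Plus→Tier4; Premium→Tier1.
Firm B's best replies: Tier1→Premium; Tier2→Value; Tier3→Plus; Tier4→Premium; Tier5→Budget.
The unique mutual best reply is (Tier1, Premium), giving (11, 11).
Firm B's commitment gain: 12 − 11 = 1.

1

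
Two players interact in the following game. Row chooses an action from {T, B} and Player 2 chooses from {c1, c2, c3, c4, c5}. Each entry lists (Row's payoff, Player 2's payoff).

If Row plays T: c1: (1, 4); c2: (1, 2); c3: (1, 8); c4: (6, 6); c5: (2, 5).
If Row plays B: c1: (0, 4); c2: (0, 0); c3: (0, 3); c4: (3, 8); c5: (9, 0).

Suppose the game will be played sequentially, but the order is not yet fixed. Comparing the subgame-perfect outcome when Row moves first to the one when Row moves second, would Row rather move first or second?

first

If Row leads: Player 2's best replies are T→c3, B→c4; Row's induced payoffs 1, 3; outcome (B, c4), payoffs (3, 8).
If Player 2 leads: Row's best replies are c1→T, c2→T, c3→T, c4→T, c5→B; Player 2's induced payoffs 4, 2, 8, 6, 0; outcome (T, c3), payoffs (1, 8).
Row gets 3 moving first and 1 moving second, so Row prefers to move first.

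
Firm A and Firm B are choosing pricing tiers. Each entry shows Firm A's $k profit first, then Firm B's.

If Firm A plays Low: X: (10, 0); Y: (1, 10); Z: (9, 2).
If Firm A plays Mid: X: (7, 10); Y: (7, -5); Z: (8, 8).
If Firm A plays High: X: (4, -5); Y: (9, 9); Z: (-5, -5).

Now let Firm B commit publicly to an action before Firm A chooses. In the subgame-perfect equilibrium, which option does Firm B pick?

Y

Work backward from Firm A's decision.
- X: Firm A compares 10, 7, 4 and picks Low; Firm B would get 0.
- Y: Firm A compares 1, 7, 9 and picks High; Firm B would get 9.
- Z: Firm A compares 9, 8, -5 and picks Low; Firm B would get 2.
Firm B's induced payoffs are 0, 9, 2, so Firm B commits to Y. Subgame-perfect outcome: (High, Y) with payoffs (9, 9).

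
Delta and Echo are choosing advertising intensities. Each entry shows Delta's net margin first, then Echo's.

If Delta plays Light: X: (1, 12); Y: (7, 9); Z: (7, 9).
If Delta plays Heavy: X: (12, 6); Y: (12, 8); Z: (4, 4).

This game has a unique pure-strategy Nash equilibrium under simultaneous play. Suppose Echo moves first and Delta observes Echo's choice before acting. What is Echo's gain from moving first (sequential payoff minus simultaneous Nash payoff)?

Delta best-responds to each possible Echo move:
- X: Delta compares 1, 12 and picks Heavy; Echo would get 6.
- Y: Delta compares 7, 12 and picks Heavy; Echo would get 8.
- Z: Delta compares 7, 4 and picks Light; Echo would get 9.
Echo's induced payoffs are 6, 8, 9, so Echo commits to Z. Subgame-perfect outcome: (Light, Z) with payoffs (7, 9).
Now find the simultaneous Nash equilibrium.
Delta's best replies: X→Heavy; Y→Heavy; Z→Light.
Echo's best replies: Light→X; Heavy→Y.
The unique mutual best reply is (Heavy, Y), giving (12, 8).
Echo's commitment gain: 9 − 8 = 1.

1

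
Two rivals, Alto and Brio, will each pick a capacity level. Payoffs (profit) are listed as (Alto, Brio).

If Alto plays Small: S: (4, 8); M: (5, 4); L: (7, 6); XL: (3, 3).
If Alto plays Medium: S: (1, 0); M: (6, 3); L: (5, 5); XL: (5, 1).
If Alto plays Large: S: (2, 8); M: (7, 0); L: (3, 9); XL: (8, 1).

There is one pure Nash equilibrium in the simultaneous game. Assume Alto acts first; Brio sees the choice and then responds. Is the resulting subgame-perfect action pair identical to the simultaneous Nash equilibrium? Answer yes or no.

Backward induction with Alto moving first.
- Small: Brio compares 8, 4, 6, 3 and picks S; Alto would get 4.
- Medium: Brio compares 0, 3, 5, 1 and picks L; Alto would get 5.
- Large: Brio compares 8, 0, 9, 1 and picks L; Alto would get 3.
Alto's induced payoffs are 4, 5, 3, so Alto commits to Medium. Subgame-perfect outcome: (Medium, L) with payoffs (5, 5).
Now find the simultaneous Nash equilibrium.
Alto's best replies: S→Small; M→Large; L→Small; XL→Large.
Brio's best replies: Small→S; Medium→L; Large→L.
Only (Small, S) has each player best-responding; Nash payoffs (4, 8).
Sequential outcome (Medium, L) differs from the Nash profile (Small, S).

no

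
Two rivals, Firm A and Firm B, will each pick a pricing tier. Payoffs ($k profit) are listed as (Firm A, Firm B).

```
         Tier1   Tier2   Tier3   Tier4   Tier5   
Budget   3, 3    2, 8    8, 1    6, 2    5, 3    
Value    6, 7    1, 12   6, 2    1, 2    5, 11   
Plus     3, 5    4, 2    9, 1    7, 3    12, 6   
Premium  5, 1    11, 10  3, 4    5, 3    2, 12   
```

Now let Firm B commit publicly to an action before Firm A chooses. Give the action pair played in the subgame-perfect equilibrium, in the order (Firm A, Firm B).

Firm A best-responds to each possible Firm B move:
- Tier1: BR = Value, leader payoff 7.
- Tier2: BR = Premium, leader payoff 10.
- Tier3: BR = Plus, leader payoff 1.
- Tier4: BR = Plus, leader payoff 3.
- Tier5: BR = Plus, leader payoff 6.
Maximizing over 7, 10, 1, 3, 6, Firm B chooses Tier2. Subgame-perfect outcome: (Premium, Tier2) with payoffs (11, 10).

(Premium, Tier2)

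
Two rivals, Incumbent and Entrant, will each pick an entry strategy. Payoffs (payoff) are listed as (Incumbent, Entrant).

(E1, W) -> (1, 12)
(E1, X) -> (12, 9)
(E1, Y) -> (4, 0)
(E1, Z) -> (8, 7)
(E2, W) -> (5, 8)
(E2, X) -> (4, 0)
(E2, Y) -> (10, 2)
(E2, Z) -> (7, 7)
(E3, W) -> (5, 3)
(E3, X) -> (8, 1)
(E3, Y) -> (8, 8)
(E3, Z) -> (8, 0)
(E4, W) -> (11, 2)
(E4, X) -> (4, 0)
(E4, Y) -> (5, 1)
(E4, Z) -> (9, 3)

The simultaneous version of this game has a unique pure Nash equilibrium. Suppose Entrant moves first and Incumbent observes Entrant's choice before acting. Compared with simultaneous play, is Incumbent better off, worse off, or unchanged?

Incumbent best-responds to each possible Entrant move:
- W → Incumbent plays E4 (best of 1, 5, 5, 11); Entrant gets 2.
- X → Incumbent plays E1 (best of 12, 4, 8, 4); Entrant gets 9.
- Y → Incumbent plays E2 (best of 4, 10, 8, 5); Entrant gets 2.
- Z → Incumbent plays E4 (best of 8, 7, 8, 9); Entrant gets 3.
Among 2, 9, 2, 3, the best is 9 at X. Subgame-perfect outcome: (E1, X) with payoffs (12, 9).
Under simultaneous play:
Incumbent's best replies: W→E4; X→E1; Y→E2; Z→E4.
Entrant's best replies: E1→W; E2→W; E3→Y; E4→Z.
Only (E4, Z) has each player best-responding; Nash payoffs (9, 3).
Incumbent earns 12 sequentially versus 9 at the Nash outcome: better off.

better off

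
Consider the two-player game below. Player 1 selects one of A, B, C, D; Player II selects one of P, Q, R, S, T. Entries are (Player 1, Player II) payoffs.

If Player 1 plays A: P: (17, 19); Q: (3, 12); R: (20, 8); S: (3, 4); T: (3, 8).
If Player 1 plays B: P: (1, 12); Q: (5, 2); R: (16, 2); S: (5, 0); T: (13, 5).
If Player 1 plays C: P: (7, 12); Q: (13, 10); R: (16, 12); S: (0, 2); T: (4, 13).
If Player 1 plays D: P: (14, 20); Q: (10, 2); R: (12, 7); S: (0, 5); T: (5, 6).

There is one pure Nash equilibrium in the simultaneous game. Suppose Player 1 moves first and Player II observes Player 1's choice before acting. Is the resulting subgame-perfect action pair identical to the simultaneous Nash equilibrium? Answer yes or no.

Solve by backward induction (Player 1 leads).
- A: Player II compares 19, 12, 8, 4, 8 and picks P; Player 1 would get 17.
- B: Player II compares 12, 2, 2, 0, 5 and picks P; Player 1 would get 1.
- C: Player II compares 12, 10, 12, 2, 13 and picks T; Player 1 would get 4.
- D: Player II compares 20, 2, 7, 5, 6 and picks P; Player 1 would get 14.
Maximizing over 17, 1, 4, 14, Player 1 chooses A. Subgame-perfect outcome: (A, P) with payoffs (17, 19).
For the simultaneous game, intersect best replies.
Player 1's best replies: P→A; Q→C; R→A; S→B; T→B.
Player II's best replies: A→P; B→P; C→T; D→P.
Only (A, P) has each player best-responding; Nash payoffs (17, 19).
Sequential outcome (A, P) coincides with the Nash profile (A, P).

yes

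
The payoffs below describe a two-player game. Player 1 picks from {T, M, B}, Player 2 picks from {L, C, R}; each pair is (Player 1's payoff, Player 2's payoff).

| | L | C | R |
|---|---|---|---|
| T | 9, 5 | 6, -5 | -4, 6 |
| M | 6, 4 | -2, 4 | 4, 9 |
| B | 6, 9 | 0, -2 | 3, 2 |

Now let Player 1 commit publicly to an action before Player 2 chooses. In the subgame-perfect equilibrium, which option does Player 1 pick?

Solve by backward induction (Player 1 leads).
- T: BR = R, leader payoff -4.
- M: BR = R, leader payoff 4.
- B: BR = L, leader payoff 6.
Among -4, 4, 6, the best is 6 at B. Subgame-perfect outcome: (B, L) with payoffs (6, 9).

B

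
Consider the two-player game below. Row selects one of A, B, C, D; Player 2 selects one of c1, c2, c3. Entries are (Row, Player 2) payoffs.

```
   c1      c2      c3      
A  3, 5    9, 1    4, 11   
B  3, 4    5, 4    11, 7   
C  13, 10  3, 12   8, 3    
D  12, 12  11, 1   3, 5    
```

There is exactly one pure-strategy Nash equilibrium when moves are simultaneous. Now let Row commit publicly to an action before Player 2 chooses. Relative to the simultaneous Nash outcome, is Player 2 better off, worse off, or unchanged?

better off

Solve by backward induction (Row leads).
- A: Player 2 compares 5, 1, 11 and picks c3; Row would get 4.
- B: Player 2 compares 4, 4, 7 and picks c3; Row would get 11.
- C: Player 2 compares 10, 12, 3 and picks c2; Row would get 3.
- D: Player 2 compares 12, 1, 5 and picks c1; Row would get 12.
Row's induced payoffs are 4, 11, 3, 12, so Row commits to D. Subgame-perfect outcome: (D, c1) with payoffs (12, 12).
Under simultaneous play:
Row's best replies: c1→C; c2→D; c3→B.
Player 2's best replies: A→c3; B→c3; C→c2; D→c1.
The unique mutual best reply is (B, c3), giving (11, 7).
Player 2 earns 12 sequentially versus 7 at the Nash outcome: better off.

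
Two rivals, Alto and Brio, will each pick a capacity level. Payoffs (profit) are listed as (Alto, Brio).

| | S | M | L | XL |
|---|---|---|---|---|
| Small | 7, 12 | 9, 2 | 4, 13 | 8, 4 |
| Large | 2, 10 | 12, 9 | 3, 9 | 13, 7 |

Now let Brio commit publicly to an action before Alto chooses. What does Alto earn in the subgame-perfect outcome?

Alto best-responds to each possible Brio move:
- S: BR = Small, leader payoff 12.
- M: BR = Large, leader payoff 9.
- L: BR = Small, leader payoff 13.
- XL: BR = Large, leader payoff 7.
Brio's induced payoffs are 12, 9, 13, 7, so Brio commits to L. Subgame-perfect outcome: (Small, L) with payoffs (4, 13).

4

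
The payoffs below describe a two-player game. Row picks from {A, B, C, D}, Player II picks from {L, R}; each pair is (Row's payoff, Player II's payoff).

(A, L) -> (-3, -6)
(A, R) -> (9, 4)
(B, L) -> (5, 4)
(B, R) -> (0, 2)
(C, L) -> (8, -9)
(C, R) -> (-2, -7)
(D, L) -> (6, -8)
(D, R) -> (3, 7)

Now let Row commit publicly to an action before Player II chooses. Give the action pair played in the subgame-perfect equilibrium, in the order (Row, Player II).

(A, R)

Player II best-responds to each possible Row move:
- A → Player II plays R (best of -6, 4); Row gets 9.
- B → Player II plays L (best of 4, 2); Row gets 5.
- C → Player II plays R (best of -9, -7); Row gets -2.
- D → Player II plays R (best of -8, 7); Row gets 3.
Among 9, 5, -2, 3, the best is 9 at A. Subgame-perfect outcome: (A, R) with payoffs (9, 4).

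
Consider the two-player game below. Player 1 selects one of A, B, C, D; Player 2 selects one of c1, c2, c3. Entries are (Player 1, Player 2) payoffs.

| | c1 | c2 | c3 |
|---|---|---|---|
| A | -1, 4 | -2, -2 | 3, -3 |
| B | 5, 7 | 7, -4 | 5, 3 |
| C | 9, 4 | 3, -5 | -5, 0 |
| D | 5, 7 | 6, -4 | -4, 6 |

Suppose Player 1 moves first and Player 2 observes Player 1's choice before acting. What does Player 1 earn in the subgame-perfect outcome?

9

Work backward from Player 2's decision.
- A → Player 2 plays c1 (best of 4, -2, -3); Player 1 gets -1.
- B → Player 2 plays c1 (best of 7, -4, 3); Player 1 gets 5.
- C → Player 2 plays c1 (best of 4, -5, 0); Player 1 gets 9.
- D → Player 2 plays c1 (best of 7, -4, 6); Player 1 gets 5.
Player 1's induced payoffs are -1, 5, 9, 5, so Player 1 commits to C. Subgame-perfect outcome: (C, c1) with payoffs (9, 4).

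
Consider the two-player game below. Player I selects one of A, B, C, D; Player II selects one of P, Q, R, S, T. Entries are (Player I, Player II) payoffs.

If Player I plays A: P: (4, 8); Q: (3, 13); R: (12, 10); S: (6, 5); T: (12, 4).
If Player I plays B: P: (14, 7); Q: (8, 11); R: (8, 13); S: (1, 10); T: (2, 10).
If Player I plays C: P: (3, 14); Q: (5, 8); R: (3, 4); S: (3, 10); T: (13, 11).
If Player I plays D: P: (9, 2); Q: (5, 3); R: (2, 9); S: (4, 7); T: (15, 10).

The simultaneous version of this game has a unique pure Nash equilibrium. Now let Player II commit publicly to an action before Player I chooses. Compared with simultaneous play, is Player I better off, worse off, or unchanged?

Work backward from Player I's decision.
- P → Player I plays B (best of 4, 14, 3, 9); Player II gets 7.
- Q → Player I plays B (best of 3, 8, 5, 5); Player II gets 11.
- R → Player I plays A (best of 12, 8, 3, 2); Player II gets 10.
- S → Player I plays A (best of 6, 1, 3, 4); Player II gets 5.
- T → Player I plays D (best of 12, 2, 13, 15); Player II gets 10.
Player II's induced payoffs are 7, 11, 10, 5, 10, so Player II commits to Q. Subgame-perfect outcome: (B, Q) with payoffs (8, 11).
For the simultaneous game, intersect best replies.
Player I's best replies: P→B; Q→B; R→A; S→A; T→D.
Player II's best replies: A→Q; B→R; C→P; D→T.
Only (D, T) has each player best-responding; Nash payoffs (15, 10).
Player I earns 8 sequentially versus 15 at the Nash outcome: worse off.

worse off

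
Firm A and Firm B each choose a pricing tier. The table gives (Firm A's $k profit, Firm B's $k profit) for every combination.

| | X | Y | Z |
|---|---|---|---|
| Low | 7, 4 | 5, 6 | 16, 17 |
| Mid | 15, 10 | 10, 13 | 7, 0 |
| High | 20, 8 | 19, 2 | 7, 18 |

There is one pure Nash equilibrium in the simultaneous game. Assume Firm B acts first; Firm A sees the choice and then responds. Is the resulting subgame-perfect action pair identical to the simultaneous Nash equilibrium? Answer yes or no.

Solve by backward induction (Firm B leads).
- X: Firm A compares 7, 15, 20 and picks High; Firm B would get 8.
- Y: Firm A compares 5, 10, 19 and picks High; Firm B would get 2.
- Z: Firm A compares 16, 7, 7 and picks Low; Firm B would get 17.
Among 8, 2, 17, the best is 17 at Z. Subgame-perfect outcome: (Low, Z) with payoffs (16, 17).
For the simultaneous game, intersect best replies.
Firm A's best replies: X→High; Y→High; Z→Low.
Firm B's best replies: Low→Z; Mid→Y; High→Z.
The unique mutual best reply is (Low, Z), giving (16, 17).
Sequential outcome (Low, Z) coincides with the Nash profile (Low, Z).

yes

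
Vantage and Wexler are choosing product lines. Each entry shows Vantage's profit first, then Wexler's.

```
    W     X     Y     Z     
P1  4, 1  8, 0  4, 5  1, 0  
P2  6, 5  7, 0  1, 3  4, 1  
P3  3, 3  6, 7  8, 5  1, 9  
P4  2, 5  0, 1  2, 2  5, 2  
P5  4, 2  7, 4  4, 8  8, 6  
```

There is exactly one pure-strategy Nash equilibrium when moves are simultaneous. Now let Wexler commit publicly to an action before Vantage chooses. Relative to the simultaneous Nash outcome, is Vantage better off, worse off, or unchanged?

Vantage best-responds to each possible Wexler move:
- W: BR = P2, leader payoff 5.
- X: BR = P1, leader payoff 0.
- Y: BR = P3, leader payoff 5.
- Z: BR = P5, leader payoff 6.
Wexler's induced payoffs are 5, 0, 5, 6, so Wexler commits to Z. Subgame-perfect outcome: (P5, Z) with payoffs (8, 6).
Under simultaneous play:
Vantage's best replies: W→P2; X→P1; Y→P3; Z→P5.
Wexler's best replies: P1→Y; P2→W; P3→Z; P4→W; P5→Y.
Only (P2, W) has each player best-responding; Nash payoffs (6, 5).
Vantage earns 8 sequentially versus 6 at the Nash outcome: better off.

better off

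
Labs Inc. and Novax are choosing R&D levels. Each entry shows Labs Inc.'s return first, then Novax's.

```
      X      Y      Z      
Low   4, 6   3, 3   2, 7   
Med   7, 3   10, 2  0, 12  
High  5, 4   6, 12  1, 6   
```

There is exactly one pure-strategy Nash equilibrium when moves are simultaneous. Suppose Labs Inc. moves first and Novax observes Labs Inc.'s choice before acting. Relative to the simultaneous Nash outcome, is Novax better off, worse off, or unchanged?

Solve by backward induction (Labs Inc. leads).
- Low: Novax compares 6, 3, 7 and picks Z; Labs Inc. would get 2.
- Med: Novax compares 3, 2, 12 and picks Z; Labs Inc. would get 0.
- High: Novax compares 4, 12, 6 and picks Y; Labs Inc. would get 6.
Among 2, 0, 6, the best is 6 at High. Subgame-perfect outcome: (High, Y) with payoffs (6, 12).
Now find the simultaneous Nash equilibrium.
Labs Inc.'s best replies: X→Med; Y→Med; Z→Low.
Novax's best replies: Low→Z; Med→Z; High→Y.
Only (Low, Z) has each player best-responding; Nash payoffs (2, 7).
Novax earns 12 sequentially versus 7 at the Nash outcome: better off.

better off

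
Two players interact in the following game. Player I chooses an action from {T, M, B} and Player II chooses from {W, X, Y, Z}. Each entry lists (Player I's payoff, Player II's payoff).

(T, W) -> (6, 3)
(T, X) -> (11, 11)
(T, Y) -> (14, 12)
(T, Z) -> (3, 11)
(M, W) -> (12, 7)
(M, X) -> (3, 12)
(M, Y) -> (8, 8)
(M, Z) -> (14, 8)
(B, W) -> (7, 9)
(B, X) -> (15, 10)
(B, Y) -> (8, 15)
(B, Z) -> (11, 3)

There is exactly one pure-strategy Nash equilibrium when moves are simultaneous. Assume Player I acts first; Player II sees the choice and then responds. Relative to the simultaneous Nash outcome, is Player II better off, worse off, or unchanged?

unchanged

Backward induction with Player I moving first.
- T: Player II compares 3, 11, 12, 11 and picks Y; Player I would get 14.
- M: Player II compares 7, 12, 8, 8 and picks X; Player I would get 3.
- B: Player II compares 9, 10, 15, 3 and picks Y; Player I would get 8.
Maximizing over 14, 3, 8, Player I chooses T. Subgame-perfect outcome: (T, Y) with payoffs (14, 12).
Now find the simultaneous Nash equilibrium.
Player I's best replies: W→M; X→B; Y→T; Z→M.
Player II's best replies: T→Y; M→X; B→Y.
The unique mutual best reply is (T, Y), giving (14, 12).
Player II earns 12 sequentially versus 12 at the Nash outcome: unchanged.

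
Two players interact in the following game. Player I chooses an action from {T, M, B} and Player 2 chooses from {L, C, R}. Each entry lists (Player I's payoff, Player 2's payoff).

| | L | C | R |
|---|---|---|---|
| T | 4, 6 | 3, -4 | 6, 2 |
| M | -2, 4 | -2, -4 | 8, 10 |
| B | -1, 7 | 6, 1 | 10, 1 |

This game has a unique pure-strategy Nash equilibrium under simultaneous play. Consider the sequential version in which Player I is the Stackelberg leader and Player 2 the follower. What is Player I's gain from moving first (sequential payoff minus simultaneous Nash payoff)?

Work backward from Player 2's decision.
- T: BR = L, leader payoff 4.
- M: BR = R, leader payoff 8.
- B: BR = L, leader payoff -1.
Maximizing over 4, 8, -1, Player I chooses M. Subgame-perfect outcome: (M, R) with payoffs (8, 10).
Now find the simultaneous Nash equilibrium.
Player I's best replies: L→T; C→B; R→B.
Player 2's best replies: T→L; M→R; B→L.
Only (T, L) has each player best-responding; Nash payoffs (4, 6).
Player I's commitment gain: 8 − 4 = 4.

4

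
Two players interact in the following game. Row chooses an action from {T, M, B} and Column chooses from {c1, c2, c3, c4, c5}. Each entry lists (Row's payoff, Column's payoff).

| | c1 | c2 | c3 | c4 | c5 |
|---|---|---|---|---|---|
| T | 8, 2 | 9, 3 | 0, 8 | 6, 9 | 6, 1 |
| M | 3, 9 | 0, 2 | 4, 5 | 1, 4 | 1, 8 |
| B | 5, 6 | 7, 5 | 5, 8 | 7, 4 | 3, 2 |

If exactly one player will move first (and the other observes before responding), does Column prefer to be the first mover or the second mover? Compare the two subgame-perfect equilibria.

second

If Row leads: Column's best replies are T→c4, M→c1, B→c3; Row's induced payoffs 6, 3, 5; outcome (T, c4), payoffs (6, 9).
If Column leads: Row's best replies are c1→T, c2→T, c3→B, c4→B, c5→T; Column's induced payoffs 2, 3, 8, 4, 1; outcome (B, c3), payoffs (5, 8).
Column gets 8 moving first and 9 moving second, so Column prefers to move second.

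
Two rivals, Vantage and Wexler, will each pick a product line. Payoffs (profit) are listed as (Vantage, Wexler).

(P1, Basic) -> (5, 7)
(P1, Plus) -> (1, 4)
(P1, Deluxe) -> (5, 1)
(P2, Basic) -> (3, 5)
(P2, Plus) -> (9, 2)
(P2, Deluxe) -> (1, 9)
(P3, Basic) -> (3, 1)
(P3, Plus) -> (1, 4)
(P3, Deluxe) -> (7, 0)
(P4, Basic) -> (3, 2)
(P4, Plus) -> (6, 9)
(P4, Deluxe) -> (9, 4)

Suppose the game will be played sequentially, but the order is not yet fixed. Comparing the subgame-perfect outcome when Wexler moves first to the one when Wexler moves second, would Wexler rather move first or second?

If Vantage leads: Wexler's best replies are P1→Basic, P2→Deluxe, P3→Plus, P4→Plus; Vantage's induced payoffs 5, 1, 1, 6; outcome (P4, Plus), payoffs (6, 9).
If Wexler leads: Vantage's best replies are Basic→P1, Plus→P2, Deluxe→P4; Wexler's induced payoffs 7, 2, 4; outcome (P1, Basic), payoffs (5, 7).
Wexler gets 7 moving first and 9 moving second, so Wexler prefers to move second.

second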